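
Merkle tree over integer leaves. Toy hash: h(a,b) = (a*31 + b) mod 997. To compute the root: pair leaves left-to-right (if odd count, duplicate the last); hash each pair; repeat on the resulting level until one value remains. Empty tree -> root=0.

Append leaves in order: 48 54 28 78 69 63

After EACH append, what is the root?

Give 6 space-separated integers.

After append 48 (leaves=[48]):
  L0: [48]
  root=48
After append 54 (leaves=[48, 54]):
  L0: [48, 54]
  L1: h(48,54)=(48*31+54)%997=545 -> [545]
  root=545
After append 28 (leaves=[48, 54, 28]):
  L0: [48, 54, 28]
  L1: h(48,54)=(48*31+54)%997=545 h(28,28)=(28*31+28)%997=896 -> [545, 896]
  L2: h(545,896)=(545*31+896)%997=842 -> [842]
  root=842
After append 78 (leaves=[48, 54, 28, 78]):
  L0: [48, 54, 28, 78]
  L1: h(48,54)=(48*31+54)%997=545 h(28,78)=(28*31+78)%997=946 -> [545, 946]
  L2: h(545,946)=(545*31+946)%997=892 -> [892]
  root=892
After append 69 (leaves=[48, 54, 28, 78, 69]):
  L0: [48, 54, 28, 78, 69]
  L1: h(48,54)=(48*31+54)%997=545 h(28,78)=(28*31+78)%997=946 h(69,69)=(69*31+69)%997=214 -> [545, 946, 214]
  L2: h(545,946)=(545*31+946)%997=892 h(214,214)=(214*31+214)%997=866 -> [892, 866]
  L3: h(892,866)=(892*31+866)%997=602 -> [602]
  root=602
After append 63 (leaves=[48, 54, 28, 78, 69, 63]):
  L0: [48, 54, 28, 78, 69, 63]
  L1: h(48,54)=(48*31+54)%997=545 h(28,78)=(28*31+78)%997=946 h(69,63)=(69*31+63)%997=208 -> [545, 946, 208]
  L2: h(545,946)=(545*31+946)%997=892 h(208,208)=(208*31+208)%997=674 -> [892, 674]
  L3: h(892,674)=(892*31+674)%997=410 -> [410]
  root=410

Answer: 48 545 842 892 602 410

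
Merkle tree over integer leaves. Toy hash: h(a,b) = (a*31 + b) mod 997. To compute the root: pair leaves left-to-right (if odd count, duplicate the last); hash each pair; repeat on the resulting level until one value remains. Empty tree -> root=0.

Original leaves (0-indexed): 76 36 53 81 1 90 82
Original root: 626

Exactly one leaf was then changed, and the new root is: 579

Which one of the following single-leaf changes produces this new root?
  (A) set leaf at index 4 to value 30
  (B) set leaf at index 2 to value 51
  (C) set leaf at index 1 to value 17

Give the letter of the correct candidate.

Answer: A

Derivation:
Original leaves: [76, 36, 53, 81, 1, 90, 82]
Target new root: 579
Try each candidate change and compute the resulting root:
Candidate A: set leaf[4] = 30 -> leaves = [76, 36, 53, 81, 30, 90, 82]
  L0: [76, 36, 53, 81, 30, 90, 82]
  L1: h(76,36)=(76*31+36)%997=398 h(53,81)=(53*31+81)%997=727 h(30,90)=(30*31+90)%997=23 h(82,82)=(82*31+82)%997=630 -> [398, 727, 23, 630]
  L2: h(398,727)=(398*31+727)%997=104 h(23,630)=(23*31+630)%997=346 -> [104, 346]
  L3: h(104,346)=(104*31+346)%997=579 -> [579]
  root = 579 == target 579  ** MATCH **
Candidate B: set leaf[2] = 51 -> leaves = [76, 36, 51, 81, 1, 90, 82]
  L0: [76, 36, 51, 81, 1, 90, 82]
  L1: h(76,36)=(76*31+36)%997=398 h(51,81)=(51*31+81)%997=665 h(1,90)=(1*31+90)%997=121 h(82,82)=(82*31+82)%997=630 -> [398, 665, 121, 630]
  L2: h(398,665)=(398*31+665)%997=42 h(121,630)=(121*31+630)%997=393 -> [42, 393]
  L3: h(42,393)=(42*31+393)%997=698 -> [698]
  root = 698 != target 579
Candidate C: set leaf[1] = 17 -> leaves = [76, 17, 53, 81, 1, 90, 82]
  L0: [76, 17, 53, 81, 1, 90, 82]
  L1: h(76,17)=(76*31+17)%997=379 h(53,81)=(53*31+81)%997=727 h(1,90)=(1*31+90)%997=121 h(82,82)=(82*31+82)%997=630 -> [379, 727, 121, 630]
  L2: h(379,727)=(379*31+727)%997=512 h(121,630)=(121*31+630)%997=393 -> [512, 393]
  L3: h(512,393)=(512*31+393)%997=313 -> [313]
  root = 313 != target 579
Candidate A produces the target root.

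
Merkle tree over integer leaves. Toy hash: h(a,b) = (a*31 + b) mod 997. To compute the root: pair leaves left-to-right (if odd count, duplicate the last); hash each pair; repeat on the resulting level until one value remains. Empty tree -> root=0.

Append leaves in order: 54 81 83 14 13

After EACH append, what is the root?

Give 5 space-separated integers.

After append 54 (leaves=[54]):
  L0: [54]
  root=54
After append 81 (leaves=[54, 81]):
  L0: [54, 81]
  L1: h(54,81)=(54*31+81)%997=758 -> [758]
  root=758
After append 83 (leaves=[54, 81, 83]):
  L0: [54, 81, 83]
  L1: h(54,81)=(54*31+81)%997=758 h(83,83)=(83*31+83)%997=662 -> [758, 662]
  L2: h(758,662)=(758*31+662)%997=232 -> [232]
  root=232
After append 14 (leaves=[54, 81, 83, 14]):
  L0: [54, 81, 83, 14]
  L1: h(54,81)=(54*31+81)%997=758 h(83,14)=(83*31+14)%997=593 -> [758, 593]
  L2: h(758,593)=(758*31+593)%997=163 -> [163]
  root=163
After append 13 (leaves=[54, 81, 83, 14, 13]):
  L0: [54, 81, 83, 14, 13]
  L1: h(54,81)=(54*31+81)%997=758 h(83,14)=(83*31+14)%997=593 h(13,13)=(13*31+13)%997=416 -> [758, 593, 416]
  L2: h(758,593)=(758*31+593)%997=163 h(416,416)=(416*31+416)%997=351 -> [163, 351]
  L3: h(163,351)=(163*31+351)%997=419 -> [419]
  root=419

Answer: 54 758 232 163 419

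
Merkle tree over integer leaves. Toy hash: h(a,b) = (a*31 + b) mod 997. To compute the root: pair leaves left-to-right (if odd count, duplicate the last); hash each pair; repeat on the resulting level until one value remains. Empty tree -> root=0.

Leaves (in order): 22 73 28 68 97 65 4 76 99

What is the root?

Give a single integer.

Answer: 174

Derivation:
L0: [22, 73, 28, 68, 97, 65, 4, 76, 99]
L1: h(22,73)=(22*31+73)%997=755 h(28,68)=(28*31+68)%997=936 h(97,65)=(97*31+65)%997=81 h(4,76)=(4*31+76)%997=200 h(99,99)=(99*31+99)%997=177 -> [755, 936, 81, 200, 177]
L2: h(755,936)=(755*31+936)%997=413 h(81,200)=(81*31+200)%997=717 h(177,177)=(177*31+177)%997=679 -> [413, 717, 679]
L3: h(413,717)=(413*31+717)%997=559 h(679,679)=(679*31+679)%997=791 -> [559, 791]
L4: h(559,791)=(559*31+791)%997=174 -> [174]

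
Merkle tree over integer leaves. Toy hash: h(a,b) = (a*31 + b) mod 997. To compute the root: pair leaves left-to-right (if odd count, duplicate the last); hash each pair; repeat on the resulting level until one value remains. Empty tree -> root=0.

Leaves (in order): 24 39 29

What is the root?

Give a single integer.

L0: [24, 39, 29]
L1: h(24,39)=(24*31+39)%997=783 h(29,29)=(29*31+29)%997=928 -> [783, 928]
L2: h(783,928)=(783*31+928)%997=276 -> [276]

Answer: 276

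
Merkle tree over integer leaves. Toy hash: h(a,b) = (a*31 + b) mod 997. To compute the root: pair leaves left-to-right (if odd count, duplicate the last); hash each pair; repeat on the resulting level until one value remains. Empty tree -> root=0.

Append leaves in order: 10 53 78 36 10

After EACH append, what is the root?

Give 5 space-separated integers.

Answer: 10 363 788 746 465

Derivation:
After append 10 (leaves=[10]):
  L0: [10]
  root=10
After append 53 (leaves=[10, 53]):
  L0: [10, 53]
  L1: h(10,53)=(10*31+53)%997=363 -> [363]
  root=363
After append 78 (leaves=[10, 53, 78]):
  L0: [10, 53, 78]
  L1: h(10,53)=(10*31+53)%997=363 h(78,78)=(78*31+78)%997=502 -> [363, 502]
  L2: h(363,502)=(363*31+502)%997=788 -> [788]
  root=788
After append 36 (leaves=[10, 53, 78, 36]):
  L0: [10, 53, 78, 36]
  L1: h(10,53)=(10*31+53)%997=363 h(78,36)=(78*31+36)%997=460 -> [363, 460]
  L2: h(363,460)=(363*31+460)%997=746 -> [746]
  root=746
After append 10 (leaves=[10, 53, 78, 36, 10]):
  L0: [10, 53, 78, 36, 10]
  L1: h(10,53)=(10*31+53)%997=363 h(78,36)=(78*31+36)%997=460 h(10,10)=(10*31+10)%997=320 -> [363, 460, 320]
  L2: h(363,460)=(363*31+460)%997=746 h(320,320)=(320*31+320)%997=270 -> [746, 270]
  L3: h(746,270)=(746*31+270)%997=465 -> [465]
  root=465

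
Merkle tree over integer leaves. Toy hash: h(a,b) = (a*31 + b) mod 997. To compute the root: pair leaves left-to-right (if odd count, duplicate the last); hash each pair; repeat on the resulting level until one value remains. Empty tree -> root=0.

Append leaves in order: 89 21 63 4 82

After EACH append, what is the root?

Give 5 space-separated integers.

After append 89 (leaves=[89]):
  L0: [89]
  root=89
After append 21 (leaves=[89, 21]):
  L0: [89, 21]
  L1: h(89,21)=(89*31+21)%997=786 -> [786]
  root=786
After append 63 (leaves=[89, 21, 63]):
  L0: [89, 21, 63]
  L1: h(89,21)=(89*31+21)%997=786 h(63,63)=(63*31+63)%997=22 -> [786, 22]
  L2: h(786,22)=(786*31+22)%997=460 -> [460]
  root=460
After append 4 (leaves=[89, 21, 63, 4]):
  L0: [89, 21, 63, 4]
  L1: h(89,21)=(89*31+21)%997=786 h(63,4)=(63*31+4)%997=960 -> [786, 960]
  L2: h(786,960)=(786*31+960)%997=401 -> [401]
  root=401
After append 82 (leaves=[89, 21, 63, 4, 82]):
  L0: [89, 21, 63, 4, 82]
  L1: h(89,21)=(89*31+21)%997=786 h(63,4)=(63*31+4)%997=960 h(82,82)=(82*31+82)%997=630 -> [786, 960, 630]
  L2: h(786,960)=(786*31+960)%997=401 h(630,630)=(630*31+630)%997=220 -> [401, 220]
  L3: h(401,220)=(401*31+220)%997=687 -> [687]
  root=687

Answer: 89 786 460 401 687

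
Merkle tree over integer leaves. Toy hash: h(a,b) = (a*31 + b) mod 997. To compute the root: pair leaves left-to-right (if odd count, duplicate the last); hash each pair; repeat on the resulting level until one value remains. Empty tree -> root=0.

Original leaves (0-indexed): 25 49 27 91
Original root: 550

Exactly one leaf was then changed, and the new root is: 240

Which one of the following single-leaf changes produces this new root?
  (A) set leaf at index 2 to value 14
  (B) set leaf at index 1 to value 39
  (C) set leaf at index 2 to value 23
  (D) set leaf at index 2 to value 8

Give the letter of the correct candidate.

Original leaves: [25, 49, 27, 91]
Target new root: 240
Try each candidate change and compute the resulting root:
Candidate A: set leaf[2] = 14 -> leaves = [25, 49, 14, 91]
  L0: [25, 49, 14, 91]
  L1: h(25,49)=(25*31+49)%997=824 h(14,91)=(14*31+91)%997=525 -> [824, 525]
  L2: h(824,525)=(824*31+525)%997=147 -> [147]
  root = 147 != target 240
Candidate B: set leaf[1] = 39 -> leaves = [25, 39, 27, 91]
  L0: [25, 39, 27, 91]
  L1: h(25,39)=(25*31+39)%997=814 h(27,91)=(27*31+91)%997=928 -> [814, 928]
  L2: h(814,928)=(814*31+928)%997=240 -> [240]
  root = 240 == target 240  ** MATCH **
Candidate C: set leaf[2] = 23 -> leaves = [25, 49, 23, 91]
  L0: [25, 49, 23, 91]
  L1: h(25,49)=(25*31+49)%997=824 h(23,91)=(23*31+91)%997=804 -> [824, 804]
  L2: h(824,804)=(824*31+804)%997=426 -> [426]
  root = 426 != target 240
Candidate D: set leaf[2] = 8 -> leaves = [25, 49, 8, 91]
  L0: [25, 49, 8, 91]
  L1: h(25,49)=(25*31+49)%997=824 h(8,91)=(8*31+91)%997=339 -> [824, 339]
  L2: h(824,339)=(824*31+339)%997=958 -> [958]
  root = 958 != target 240
Candidate B produces the target root.

Answer: B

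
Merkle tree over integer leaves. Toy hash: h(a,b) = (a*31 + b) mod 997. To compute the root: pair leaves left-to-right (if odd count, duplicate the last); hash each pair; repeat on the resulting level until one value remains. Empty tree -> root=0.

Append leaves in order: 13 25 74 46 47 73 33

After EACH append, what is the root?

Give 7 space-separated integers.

After append 13 (leaves=[13]):
  L0: [13]
  root=13
After append 25 (leaves=[13, 25]):
  L0: [13, 25]
  L1: h(13,25)=(13*31+25)%997=428 -> [428]
  root=428
After append 74 (leaves=[13, 25, 74]):
  L0: [13, 25, 74]
  L1: h(13,25)=(13*31+25)%997=428 h(74,74)=(74*31+74)%997=374 -> [428, 374]
  L2: h(428,374)=(428*31+374)%997=681 -> [681]
  root=681
After append 46 (leaves=[13, 25, 74, 46]):
  L0: [13, 25, 74, 46]
  L1: h(13,25)=(13*31+25)%997=428 h(74,46)=(74*31+46)%997=346 -> [428, 346]
  L2: h(428,346)=(428*31+346)%997=653 -> [653]
  root=653
After append 47 (leaves=[13, 25, 74, 46, 47]):
  L0: [13, 25, 74, 46, 47]
  L1: h(13,25)=(13*31+25)%997=428 h(74,46)=(74*31+46)%997=346 h(47,47)=(47*31+47)%997=507 -> [428, 346, 507]
  L2: h(428,346)=(428*31+346)%997=653 h(507,507)=(507*31+507)%997=272 -> [653, 272]
  L3: h(653,272)=(653*31+272)%997=575 -> [575]
  root=575
After append 73 (leaves=[13, 25, 74, 46, 47, 73]):
  L0: [13, 25, 74, 46, 47, 73]
  L1: h(13,25)=(13*31+25)%997=428 h(74,46)=(74*31+46)%997=346 h(47,73)=(47*31+73)%997=533 -> [428, 346, 533]
  L2: h(428,346)=(428*31+346)%997=653 h(533,533)=(533*31+533)%997=107 -> [653, 107]
  L3: h(653,107)=(653*31+107)%997=410 -> [410]
  root=410
After append 33 (leaves=[13, 25, 74, 46, 47, 73, 33]):
  L0: [13, 25, 74, 46, 47, 73, 33]
  L1: h(13,25)=(13*31+25)%997=428 h(74,46)=(74*31+46)%997=346 h(47,73)=(47*31+73)%997=533 h(33,33)=(33*31+33)%997=59 -> [428, 346, 533, 59]
  L2: h(428,346)=(428*31+346)%997=653 h(533,59)=(533*31+59)%997=630 -> [653, 630]
  L3: h(653,630)=(653*31+630)%997=933 -> [933]
  root=933

Answer: 13 428 681 653 575 410 933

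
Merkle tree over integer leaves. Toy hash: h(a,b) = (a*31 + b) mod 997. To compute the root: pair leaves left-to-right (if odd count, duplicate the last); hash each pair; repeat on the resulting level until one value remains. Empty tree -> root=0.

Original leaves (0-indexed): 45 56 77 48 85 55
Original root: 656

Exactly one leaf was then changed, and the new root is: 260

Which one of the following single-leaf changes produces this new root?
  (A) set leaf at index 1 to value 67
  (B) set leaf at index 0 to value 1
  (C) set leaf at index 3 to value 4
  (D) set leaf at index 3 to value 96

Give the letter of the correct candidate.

Answer: A

Derivation:
Original leaves: [45, 56, 77, 48, 85, 55]
Target new root: 260
Try each candidate change and compute the resulting root:
Candidate A: set leaf[1] = 67 -> leaves = [45, 67, 77, 48, 85, 55]
  L0: [45, 67, 77, 48, 85, 55]
  L1: h(45,67)=(45*31+67)%997=465 h(77,48)=(77*31+48)%997=441 h(85,55)=(85*31+55)%997=696 -> [465, 441, 696]
  L2: h(465,441)=(465*31+441)%997=898 h(696,696)=(696*31+696)%997=338 -> [898, 338]
  L3: h(898,338)=(898*31+338)%997=260 -> [260]
  root = 260 == target 260  ** MATCH **
Candidate B: set leaf[0] = 1 -> leaves = [1, 56, 77, 48, 85, 55]
  L0: [1, 56, 77, 48, 85, 55]
  L1: h(1,56)=(1*31+56)%997=87 h(77,48)=(77*31+48)%997=441 h(85,55)=(85*31+55)%997=696 -> [87, 441, 696]
  L2: h(87,441)=(87*31+441)%997=147 h(696,696)=(696*31+696)%997=338 -> [147, 338]
  L3: h(147,338)=(147*31+338)%997=907 -> [907]
  root = 907 != target 260
Candidate C: set leaf[3] = 4 -> leaves = [45, 56, 77, 4, 85, 55]
  L0: [45, 56, 77, 4, 85, 55]
  L1: h(45,56)=(45*31+56)%997=454 h(77,4)=(77*31+4)%997=397 h(85,55)=(85*31+55)%997=696 -> [454, 397, 696]
  L2: h(454,397)=(454*31+397)%997=513 h(696,696)=(696*31+696)%997=338 -> [513, 338]
  L3: h(513,338)=(513*31+338)%997=289 -> [289]
  root = 289 != target 260
Candidate D: set leaf[3] = 96 -> leaves = [45, 56, 77, 96, 85, 55]
  L0: [45, 56, 77, 96, 85, 55]
  L1: h(45,56)=(45*31+56)%997=454 h(77,96)=(77*31+96)%997=489 h(85,55)=(85*31+55)%997=696 -> [454, 489, 696]
  L2: h(454,489)=(454*31+489)%997=605 h(696,696)=(696*31+696)%997=338 -> [605, 338]
  L3: h(605,338)=(605*31+338)%997=150 -> [150]
  root = 150 != target 260
Candidate A produces the target root.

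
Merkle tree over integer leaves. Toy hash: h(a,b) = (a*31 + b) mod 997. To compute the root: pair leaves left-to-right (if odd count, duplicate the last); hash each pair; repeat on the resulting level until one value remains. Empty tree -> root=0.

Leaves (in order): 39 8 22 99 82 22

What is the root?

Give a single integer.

Answer: 633

Derivation:
L0: [39, 8, 22, 99, 82, 22]
L1: h(39,8)=(39*31+8)%997=220 h(22,99)=(22*31+99)%997=781 h(82,22)=(82*31+22)%997=570 -> [220, 781, 570]
L2: h(220,781)=(220*31+781)%997=622 h(570,570)=(570*31+570)%997=294 -> [622, 294]
L3: h(622,294)=(622*31+294)%997=633 -> [633]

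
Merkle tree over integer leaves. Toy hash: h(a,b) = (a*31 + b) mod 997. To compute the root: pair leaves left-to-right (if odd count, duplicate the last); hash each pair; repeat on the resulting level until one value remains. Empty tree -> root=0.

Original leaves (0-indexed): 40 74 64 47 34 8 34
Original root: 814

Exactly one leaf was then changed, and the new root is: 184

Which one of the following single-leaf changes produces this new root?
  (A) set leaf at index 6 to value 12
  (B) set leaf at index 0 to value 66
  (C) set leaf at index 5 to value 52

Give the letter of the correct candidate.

Answer: C

Derivation:
Original leaves: [40, 74, 64, 47, 34, 8, 34]
Target new root: 184
Try each candidate change and compute the resulting root:
Candidate A: set leaf[6] = 12 -> leaves = [40, 74, 64, 47, 34, 8, 12]
  L0: [40, 74, 64, 47, 34, 8, 12]
  L1: h(40,74)=(40*31+74)%997=317 h(64,47)=(64*31+47)%997=37 h(34,8)=(34*31+8)%997=65 h(12,12)=(12*31+12)%997=384 -> [317, 37, 65, 384]
  L2: h(317,37)=(317*31+37)%997=891 h(65,384)=(65*31+384)%997=405 -> [891, 405]
  L3: h(891,405)=(891*31+405)%997=110 -> [110]
  root = 110 != target 184
Candidate B: set leaf[0] = 66 -> leaves = [66, 74, 64, 47, 34, 8, 34]
  L0: [66, 74, 64, 47, 34, 8, 34]
  L1: h(66,74)=(66*31+74)%997=126 h(64,47)=(64*31+47)%997=37 h(34,8)=(34*31+8)%997=65 h(34,34)=(34*31+34)%997=91 -> [126, 37, 65, 91]
  L2: h(126,37)=(126*31+37)%997=952 h(65,91)=(65*31+91)%997=112 -> [952, 112]
  L3: h(952,112)=(952*31+112)%997=711 -> [711]
  root = 711 != target 184
Candidate C: set leaf[5] = 52 -> leaves = [40, 74, 64, 47, 34, 52, 34]
  L0: [40, 74, 64, 47, 34, 52, 34]
  L1: h(40,74)=(40*31+74)%997=317 h(64,47)=(64*31+47)%997=37 h(34,52)=(34*31+52)%997=109 h(34,34)=(34*31+34)%997=91 -> [317, 37, 109, 91]
  L2: h(317,37)=(317*31+37)%997=891 h(109,91)=(109*31+91)%997=479 -> [891, 479]
  L3: h(891,479)=(891*31+479)%997=184 -> [184]
  root = 184 == target 184  ** MATCH **
Candidate C produces the target root.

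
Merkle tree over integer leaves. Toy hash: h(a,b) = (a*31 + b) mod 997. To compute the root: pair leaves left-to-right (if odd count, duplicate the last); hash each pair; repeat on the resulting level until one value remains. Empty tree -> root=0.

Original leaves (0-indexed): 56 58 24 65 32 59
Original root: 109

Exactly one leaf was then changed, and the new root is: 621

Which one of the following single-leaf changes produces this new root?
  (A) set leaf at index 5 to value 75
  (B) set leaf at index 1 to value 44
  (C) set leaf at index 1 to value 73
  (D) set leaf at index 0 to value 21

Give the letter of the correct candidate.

Answer: A

Derivation:
Original leaves: [56, 58, 24, 65, 32, 59]
Target new root: 621
Try each candidate change and compute the resulting root:
Candidate A: set leaf[5] = 75 -> leaves = [56, 58, 24, 65, 32, 75]
  L0: [56, 58, 24, 65, 32, 75]
  L1: h(56,58)=(56*31+58)%997=797 h(24,65)=(24*31+65)%997=809 h(32,75)=(32*31+75)%997=70 -> [797, 809, 70]
  L2: h(797,809)=(797*31+809)%997=591 h(70,70)=(70*31+70)%997=246 -> [591, 246]
  L3: h(591,246)=(591*31+246)%997=621 -> [621]
  root = 621 == target 621  ** MATCH **
Candidate B: set leaf[1] = 44 -> leaves = [56, 44, 24, 65, 32, 59]
  L0: [56, 44, 24, 65, 32, 59]
  L1: h(56,44)=(56*31+44)%997=783 h(24,65)=(24*31+65)%997=809 h(32,59)=(32*31+59)%997=54 -> [783, 809, 54]
  L2: h(783,809)=(783*31+809)%997=157 h(54,54)=(54*31+54)%997=731 -> [157, 731]
  L3: h(157,731)=(157*31+731)%997=613 -> [613]
  root = 613 != target 621
Candidate C: set leaf[1] = 73 -> leaves = [56, 73, 24, 65, 32, 59]
  L0: [56, 73, 24, 65, 32, 59]
  L1: h(56,73)=(56*31+73)%997=812 h(24,65)=(24*31+65)%997=809 h(32,59)=(32*31+59)%997=54 -> [812, 809, 54]
  L2: h(812,809)=(812*31+809)%997=59 h(54,54)=(54*31+54)%997=731 -> [59, 731]
  L3: h(59,731)=(59*31+731)%997=566 -> [566]
  root = 566 != target 621
Candidate D: set leaf[0] = 21 -> leaves = [21, 58, 24, 65, 32, 59]
  L0: [21, 58, 24, 65, 32, 59]
  L1: h(21,58)=(21*31+58)%997=709 h(24,65)=(24*31+65)%997=809 h(32,59)=(32*31+59)%997=54 -> [709, 809, 54]
  L2: h(709,809)=(709*31+809)%997=854 h(54,54)=(54*31+54)%997=731 -> [854, 731]
  L3: h(854,731)=(854*31+731)%997=286 -> [286]
  root = 286 != target 621
Candidate A produces the target root.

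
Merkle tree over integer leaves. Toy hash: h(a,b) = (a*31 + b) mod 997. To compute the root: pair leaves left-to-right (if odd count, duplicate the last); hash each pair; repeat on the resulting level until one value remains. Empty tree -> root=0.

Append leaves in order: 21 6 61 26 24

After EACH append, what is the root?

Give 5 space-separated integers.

After append 21 (leaves=[21]):
  L0: [21]
  root=21
After append 6 (leaves=[21, 6]):
  L0: [21, 6]
  L1: h(21,6)=(21*31+6)%997=657 -> [657]
  root=657
After append 61 (leaves=[21, 6, 61]):
  L0: [21, 6, 61]
  L1: h(21,6)=(21*31+6)%997=657 h(61,61)=(61*31+61)%997=955 -> [657, 955]
  L2: h(657,955)=(657*31+955)%997=385 -> [385]
  root=385
After append 26 (leaves=[21, 6, 61, 26]):
  L0: [21, 6, 61, 26]
  L1: h(21,6)=(21*31+6)%997=657 h(61,26)=(61*31+26)%997=920 -> [657, 920]
  L2: h(657,920)=(657*31+920)%997=350 -> [350]
  root=350
After append 24 (leaves=[21, 6, 61, 26, 24]):
  L0: [21, 6, 61, 26, 24]
  L1: h(21,6)=(21*31+6)%997=657 h(61,26)=(61*31+26)%997=920 h(24,24)=(24*31+24)%997=768 -> [657, 920, 768]
  L2: h(657,920)=(657*31+920)%997=350 h(768,768)=(768*31+768)%997=648 -> [350, 648]
  L3: h(350,648)=(350*31+648)%997=531 -> [531]
  root=531

Answer: 21 657 385 350 531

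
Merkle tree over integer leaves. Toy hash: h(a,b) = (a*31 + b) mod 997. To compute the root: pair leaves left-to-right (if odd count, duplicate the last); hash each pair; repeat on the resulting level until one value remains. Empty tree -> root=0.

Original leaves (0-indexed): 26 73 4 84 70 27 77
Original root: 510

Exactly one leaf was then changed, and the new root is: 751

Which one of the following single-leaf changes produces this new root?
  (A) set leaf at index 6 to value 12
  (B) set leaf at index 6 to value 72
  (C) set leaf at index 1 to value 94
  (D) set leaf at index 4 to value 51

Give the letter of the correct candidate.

Original leaves: [26, 73, 4, 84, 70, 27, 77]
Target new root: 751
Try each candidate change and compute the resulting root:
Candidate A: set leaf[6] = 12 -> leaves = [26, 73, 4, 84, 70, 27, 12]
  L0: [26, 73, 4, 84, 70, 27, 12]
  L1: h(26,73)=(26*31+73)%997=879 h(4,84)=(4*31+84)%997=208 h(70,27)=(70*31+27)%997=203 h(12,12)=(12*31+12)%997=384 -> [879, 208, 203, 384]
  L2: h(879,208)=(879*31+208)%997=538 h(203,384)=(203*31+384)%997=695 -> [538, 695]
  L3: h(538,695)=(538*31+695)%997=424 -> [424]
  root = 424 != target 751
Candidate B: set leaf[6] = 72 -> leaves = [26, 73, 4, 84, 70, 27, 72]
  L0: [26, 73, 4, 84, 70, 27, 72]
  L1: h(26,73)=(26*31+73)%997=879 h(4,84)=(4*31+84)%997=208 h(70,27)=(70*31+27)%997=203 h(72,72)=(72*31+72)%997=310 -> [879, 208, 203, 310]
  L2: h(879,208)=(879*31+208)%997=538 h(203,310)=(203*31+310)%997=621 -> [538, 621]
  L3: h(538,621)=(538*31+621)%997=350 -> [350]
  root = 350 != target 751
Candidate C: set leaf[1] = 94 -> leaves = [26, 94, 4, 84, 70, 27, 77]
  L0: [26, 94, 4, 84, 70, 27, 77]
  L1: h(26,94)=(26*31+94)%997=900 h(4,84)=(4*31+84)%997=208 h(70,27)=(70*31+27)%997=203 h(77,77)=(77*31+77)%997=470 -> [900, 208, 203, 470]
  L2: h(900,208)=(900*31+208)%997=192 h(203,470)=(203*31+470)%997=781 -> [192, 781]
  L3: h(192,781)=(192*31+781)%997=751 -> [751]
  root = 751 == target 751  ** MATCH **
Candidate D: set leaf[4] = 51 -> leaves = [26, 73, 4, 84, 51, 27, 77]
  L0: [26, 73, 4, 84, 51, 27, 77]
  L1: h(26,73)=(26*31+73)%997=879 h(4,84)=(4*31+84)%997=208 h(51,27)=(51*31+27)%997=611 h(77,77)=(77*31+77)%997=470 -> [879, 208, 611, 470]
  L2: h(879,208)=(879*31+208)%997=538 h(611,470)=(611*31+470)%997=468 -> [538, 468]
  L3: h(538,468)=(538*31+468)%997=197 -> [197]
  root = 197 != target 751
Candidate C produces the target root.

Answer: C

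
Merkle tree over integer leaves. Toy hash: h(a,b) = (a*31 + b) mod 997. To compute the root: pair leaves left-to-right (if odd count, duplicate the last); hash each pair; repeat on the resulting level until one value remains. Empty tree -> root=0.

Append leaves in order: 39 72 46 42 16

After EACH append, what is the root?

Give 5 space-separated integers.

After append 39 (leaves=[39]):
  L0: [39]
  root=39
After append 72 (leaves=[39, 72]):
  L0: [39, 72]
  L1: h(39,72)=(39*31+72)%997=284 -> [284]
  root=284
After append 46 (leaves=[39, 72, 46]):
  L0: [39, 72, 46]
  L1: h(39,72)=(39*31+72)%997=284 h(46,46)=(46*31+46)%997=475 -> [284, 475]
  L2: h(284,475)=(284*31+475)%997=306 -> [306]
  root=306
After append 42 (leaves=[39, 72, 46, 42]):
  L0: [39, 72, 46, 42]
  L1: h(39,72)=(39*31+72)%997=284 h(46,42)=(46*31+42)%997=471 -> [284, 471]
  L2: h(284,471)=(284*31+471)%997=302 -> [302]
  root=302
After append 16 (leaves=[39, 72, 46, 42, 16]):
  L0: [39, 72, 46, 42, 16]
  L1: h(39,72)=(39*31+72)%997=284 h(46,42)=(46*31+42)%997=471 h(16,16)=(16*31+16)%997=512 -> [284, 471, 512]
  L2: h(284,471)=(284*31+471)%997=302 h(512,512)=(512*31+512)%997=432 -> [302, 432]
  L3: h(302,432)=(302*31+432)%997=821 -> [821]
  root=821

Answer: 39 284 306 302 821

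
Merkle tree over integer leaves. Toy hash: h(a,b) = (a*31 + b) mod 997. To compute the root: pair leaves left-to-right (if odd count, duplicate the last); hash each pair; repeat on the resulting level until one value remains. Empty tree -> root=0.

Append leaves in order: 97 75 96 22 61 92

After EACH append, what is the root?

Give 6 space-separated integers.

Answer: 97 91 908 834 582 577

Derivation:
After append 97 (leaves=[97]):
  L0: [97]
  root=97
After append 75 (leaves=[97, 75]):
  L0: [97, 75]
  L1: h(97,75)=(97*31+75)%997=91 -> [91]
  root=91
After append 96 (leaves=[97, 75, 96]):
  L0: [97, 75, 96]
  L1: h(97,75)=(97*31+75)%997=91 h(96,96)=(96*31+96)%997=81 -> [91, 81]
  L2: h(91,81)=(91*31+81)%997=908 -> [908]
  root=908
After append 22 (leaves=[97, 75, 96, 22]):
  L0: [97, 75, 96, 22]
  L1: h(97,75)=(97*31+75)%997=91 h(96,22)=(96*31+22)%997=7 -> [91, 7]
  L2: h(91,7)=(91*31+7)%997=834 -> [834]
  root=834
After append 61 (leaves=[97, 75, 96, 22, 61]):
  L0: [97, 75, 96, 22, 61]
  L1: h(97,75)=(97*31+75)%997=91 h(96,22)=(96*31+22)%997=7 h(61,61)=(61*31+61)%997=955 -> [91, 7, 955]
  L2: h(91,7)=(91*31+7)%997=834 h(955,955)=(955*31+955)%997=650 -> [834, 650]
  L3: h(834,650)=(834*31+650)%997=582 -> [582]
  root=582
After append 92 (leaves=[97, 75, 96, 22, 61, 92]):
  L0: [97, 75, 96, 22, 61, 92]
  L1: h(97,75)=(97*31+75)%997=91 h(96,22)=(96*31+22)%997=7 h(61,92)=(61*31+92)%997=986 -> [91, 7, 986]
  L2: h(91,7)=(91*31+7)%997=834 h(986,986)=(986*31+986)%997=645 -> [834, 645]
  L3: h(834,645)=(834*31+645)%997=577 -> [577]
  root=577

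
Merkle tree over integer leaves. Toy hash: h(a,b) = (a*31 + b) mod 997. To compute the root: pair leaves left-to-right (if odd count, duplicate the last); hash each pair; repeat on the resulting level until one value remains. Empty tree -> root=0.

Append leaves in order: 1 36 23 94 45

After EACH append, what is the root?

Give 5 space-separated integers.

After append 1 (leaves=[1]):
  L0: [1]
  root=1
After append 36 (leaves=[1, 36]):
  L0: [1, 36]
  L1: h(1,36)=(1*31+36)%997=67 -> [67]
  root=67
After append 23 (leaves=[1, 36, 23]):
  L0: [1, 36, 23]
  L1: h(1,36)=(1*31+36)%997=67 h(23,23)=(23*31+23)%997=736 -> [67, 736]
  L2: h(67,736)=(67*31+736)%997=819 -> [819]
  root=819
After append 94 (leaves=[1, 36, 23, 94]):
  L0: [1, 36, 23, 94]
  L1: h(1,36)=(1*31+36)%997=67 h(23,94)=(23*31+94)%997=807 -> [67, 807]
  L2: h(67,807)=(67*31+807)%997=890 -> [890]
  root=890
After append 45 (leaves=[1, 36, 23, 94, 45]):
  L0: [1, 36, 23, 94, 45]
  L1: h(1,36)=(1*31+36)%997=67 h(23,94)=(23*31+94)%997=807 h(45,45)=(45*31+45)%997=443 -> [67, 807, 443]
  L2: h(67,807)=(67*31+807)%997=890 h(443,443)=(443*31+443)%997=218 -> [890, 218]
  L3: h(890,218)=(890*31+218)%997=889 -> [889]
  root=889

Answer: 1 67 819 890 889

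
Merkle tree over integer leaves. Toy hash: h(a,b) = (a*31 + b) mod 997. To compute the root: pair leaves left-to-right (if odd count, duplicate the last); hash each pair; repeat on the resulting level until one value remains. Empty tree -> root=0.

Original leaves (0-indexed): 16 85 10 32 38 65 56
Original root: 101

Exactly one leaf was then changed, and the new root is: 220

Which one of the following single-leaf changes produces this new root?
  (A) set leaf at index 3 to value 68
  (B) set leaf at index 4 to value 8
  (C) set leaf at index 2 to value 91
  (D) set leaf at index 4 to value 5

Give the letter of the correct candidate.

Answer: A

Derivation:
Original leaves: [16, 85, 10, 32, 38, 65, 56]
Target new root: 220
Try each candidate change and compute the resulting root:
Candidate A: set leaf[3] = 68 -> leaves = [16, 85, 10, 68, 38, 65, 56]
  L0: [16, 85, 10, 68, 38, 65, 56]
  L1: h(16,85)=(16*31+85)%997=581 h(10,68)=(10*31+68)%997=378 h(38,65)=(38*31+65)%997=246 h(56,56)=(56*31+56)%997=795 -> [581, 378, 246, 795]
  L2: h(581,378)=(581*31+378)%997=443 h(246,795)=(246*31+795)%997=445 -> [443, 445]
  L3: h(443,445)=(443*31+445)%997=220 -> [220]
  root = 220 == target 220  ** MATCH **
Candidate B: set leaf[4] = 8 -> leaves = [16, 85, 10, 32, 8, 65, 56]
  L0: [16, 85, 10, 32, 8, 65, 56]
  L1: h(16,85)=(16*31+85)%997=581 h(10,32)=(10*31+32)%997=342 h(8,65)=(8*31+65)%997=313 h(56,56)=(56*31+56)%997=795 -> [581, 342, 313, 795]
  L2: h(581,342)=(581*31+342)%997=407 h(313,795)=(313*31+795)%997=528 -> [407, 528]
  L3: h(407,528)=(407*31+528)%997=184 -> [184]
  root = 184 != target 220
Candidate C: set leaf[2] = 91 -> leaves = [16, 85, 91, 32, 38, 65, 56]
  L0: [16, 85, 91, 32, 38, 65, 56]
  L1: h(16,85)=(16*31+85)%997=581 h(91,32)=(91*31+32)%997=859 h(38,65)=(38*31+65)%997=246 h(56,56)=(56*31+56)%997=795 -> [581, 859, 246, 795]
  L2: h(581,859)=(581*31+859)%997=924 h(246,795)=(246*31+795)%997=445 -> [924, 445]
  L3: h(924,445)=(924*31+445)%997=176 -> [176]
  root = 176 != target 220
Candidate D: set leaf[4] = 5 -> leaves = [16, 85, 10, 32, 5, 65, 56]
  L0: [16, 85, 10, 32, 5, 65, 56]
  L1: h(16,85)=(16*31+85)%997=581 h(10,32)=(10*31+32)%997=342 h(5,65)=(5*31+65)%997=220 h(56,56)=(56*31+56)%997=795 -> [581, 342, 220, 795]
  L2: h(581,342)=(581*31+342)%997=407 h(220,795)=(220*31+795)%997=636 -> [407, 636]
  L3: h(407,636)=(407*31+636)%997=292 -> [292]
  root = 292 != target 220
Candidate A produces the target root.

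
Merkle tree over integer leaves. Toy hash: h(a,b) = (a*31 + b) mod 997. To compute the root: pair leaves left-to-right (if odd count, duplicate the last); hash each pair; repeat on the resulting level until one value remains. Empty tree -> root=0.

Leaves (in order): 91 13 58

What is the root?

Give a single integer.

L0: [91, 13, 58]
L1: h(91,13)=(91*31+13)%997=840 h(58,58)=(58*31+58)%997=859 -> [840, 859]
L2: h(840,859)=(840*31+859)%997=977 -> [977]

Answer: 977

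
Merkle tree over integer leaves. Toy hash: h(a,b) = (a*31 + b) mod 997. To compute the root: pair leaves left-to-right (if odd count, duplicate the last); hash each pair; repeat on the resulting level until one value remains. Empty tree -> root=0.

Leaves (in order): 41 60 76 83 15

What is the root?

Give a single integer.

L0: [41, 60, 76, 83, 15]
L1: h(41,60)=(41*31+60)%997=334 h(76,83)=(76*31+83)%997=445 h(15,15)=(15*31+15)%997=480 -> [334, 445, 480]
L2: h(334,445)=(334*31+445)%997=829 h(480,480)=(480*31+480)%997=405 -> [829, 405]
L3: h(829,405)=(829*31+405)%997=182 -> [182]

Answer: 182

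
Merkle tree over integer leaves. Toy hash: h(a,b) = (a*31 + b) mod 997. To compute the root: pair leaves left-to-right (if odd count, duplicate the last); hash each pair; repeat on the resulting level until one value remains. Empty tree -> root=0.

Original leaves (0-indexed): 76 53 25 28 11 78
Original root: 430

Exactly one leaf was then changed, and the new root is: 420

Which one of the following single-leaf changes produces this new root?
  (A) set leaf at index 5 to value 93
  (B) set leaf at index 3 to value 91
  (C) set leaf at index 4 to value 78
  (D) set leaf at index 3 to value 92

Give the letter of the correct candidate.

Answer: D

Derivation:
Original leaves: [76, 53, 25, 28, 11, 78]
Target new root: 420
Try each candidate change and compute the resulting root:
Candidate A: set leaf[5] = 93 -> leaves = [76, 53, 25, 28, 11, 93]
  L0: [76, 53, 25, 28, 11, 93]
  L1: h(76,53)=(76*31+53)%997=415 h(25,28)=(25*31+28)%997=803 h(11,93)=(11*31+93)%997=434 -> [415, 803, 434]
  L2: h(415,803)=(415*31+803)%997=707 h(434,434)=(434*31+434)%997=927 -> [707, 927]
  L3: h(707,927)=(707*31+927)%997=910 -> [910]
  root = 910 != target 420
Candidate B: set leaf[3] = 91 -> leaves = [76, 53, 25, 91, 11, 78]
  L0: [76, 53, 25, 91, 11, 78]
  L1: h(76,53)=(76*31+53)%997=415 h(25,91)=(25*31+91)%997=866 h(11,78)=(11*31+78)%997=419 -> [415, 866, 419]
  L2: h(415,866)=(415*31+866)%997=770 h(419,419)=(419*31+419)%997=447 -> [770, 447]
  L3: h(770,447)=(770*31+447)%997=389 -> [389]
  root = 389 != target 420
Candidate C: set leaf[4] = 78 -> leaves = [76, 53, 25, 28, 78, 78]
  L0: [76, 53, 25, 28, 78, 78]
  L1: h(76,53)=(76*31+53)%997=415 h(25,28)=(25*31+28)%997=803 h(78,78)=(78*31+78)%997=502 -> [415, 803, 502]
  L2: h(415,803)=(415*31+803)%997=707 h(502,502)=(502*31+502)%997=112 -> [707, 112]
  L3: h(707,112)=(707*31+112)%997=95 -> [95]
  root = 95 != target 420
Candidate D: set leaf[3] = 92 -> leaves = [76, 53, 25, 92, 11, 78]
  L0: [76, 53, 25, 92, 11, 78]
  L1: h(76,53)=(76*31+53)%997=415 h(25,92)=(25*31+92)%997=867 h(11,78)=(11*31+78)%997=419 -> [415, 867, 419]
  L2: h(415,867)=(415*31+867)%997=771 h(419,419)=(419*31+419)%997=447 -> [771, 447]
  L3: h(771,447)=(771*31+447)%997=420 -> [420]
  root = 420 == target 420  ** MATCH **
Candidate D produces the target root.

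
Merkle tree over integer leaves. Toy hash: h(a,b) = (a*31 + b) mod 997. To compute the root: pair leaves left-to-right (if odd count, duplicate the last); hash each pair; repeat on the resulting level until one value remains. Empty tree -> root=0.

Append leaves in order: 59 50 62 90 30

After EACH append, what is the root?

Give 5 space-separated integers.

After append 59 (leaves=[59]):
  L0: [59]
  root=59
After append 50 (leaves=[59, 50]):
  L0: [59, 50]
  L1: h(59,50)=(59*31+50)%997=882 -> [882]
  root=882
After append 62 (leaves=[59, 50, 62]):
  L0: [59, 50, 62]
  L1: h(59,50)=(59*31+50)%997=882 h(62,62)=(62*31+62)%997=987 -> [882, 987]
  L2: h(882,987)=(882*31+987)%997=413 -> [413]
  root=413
After append 90 (leaves=[59, 50, 62, 90]):
  L0: [59, 50, 62, 90]
  L1: h(59,50)=(59*31+50)%997=882 h(62,90)=(62*31+90)%997=18 -> [882, 18]
  L2: h(882,18)=(882*31+18)%997=441 -> [441]
  root=441
After append 30 (leaves=[59, 50, 62, 90, 30]):
  L0: [59, 50, 62, 90, 30]
  L1: h(59,50)=(59*31+50)%997=882 h(62,90)=(62*31+90)%997=18 h(30,30)=(30*31+30)%997=960 -> [882, 18, 960]
  L2: h(882,18)=(882*31+18)%997=441 h(960,960)=(960*31+960)%997=810 -> [441, 810]
  L3: h(441,810)=(441*31+810)%997=523 -> [523]
  root=523

Answer: 59 882 413 441 523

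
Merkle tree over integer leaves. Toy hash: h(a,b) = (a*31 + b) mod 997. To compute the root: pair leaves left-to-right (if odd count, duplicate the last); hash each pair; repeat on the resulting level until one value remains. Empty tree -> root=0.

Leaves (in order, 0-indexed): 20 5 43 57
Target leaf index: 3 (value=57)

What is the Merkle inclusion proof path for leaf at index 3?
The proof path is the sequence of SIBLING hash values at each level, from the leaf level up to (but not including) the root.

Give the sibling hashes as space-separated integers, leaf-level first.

Answer: 43 625

Derivation:
L0 (leaves): [20, 5, 43, 57], target index=3
L1: h(20,5)=(20*31+5)%997=625 [pair 0] h(43,57)=(43*31+57)%997=393 [pair 1] -> [625, 393]
  Sibling for proof at L0: 43
L2: h(625,393)=(625*31+393)%997=825 [pair 0] -> [825]
  Sibling for proof at L1: 625
Root: 825
Proof path (sibling hashes from leaf to root): [43, 625]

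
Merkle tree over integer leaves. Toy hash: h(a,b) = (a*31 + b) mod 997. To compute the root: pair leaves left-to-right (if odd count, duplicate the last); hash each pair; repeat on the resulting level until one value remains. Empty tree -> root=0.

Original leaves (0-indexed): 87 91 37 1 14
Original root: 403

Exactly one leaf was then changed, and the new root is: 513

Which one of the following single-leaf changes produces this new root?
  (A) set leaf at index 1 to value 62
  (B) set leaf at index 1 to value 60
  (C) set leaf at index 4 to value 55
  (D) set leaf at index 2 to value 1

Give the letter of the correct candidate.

Original leaves: [87, 91, 37, 1, 14]
Target new root: 513
Try each candidate change and compute the resulting root:
Candidate A: set leaf[1] = 62 -> leaves = [87, 62, 37, 1, 14]
  L0: [87, 62, 37, 1, 14]
  L1: h(87,62)=(87*31+62)%997=765 h(37,1)=(37*31+1)%997=151 h(14,14)=(14*31+14)%997=448 -> [765, 151, 448]
  L2: h(765,151)=(765*31+151)%997=935 h(448,448)=(448*31+448)%997=378 -> [935, 378]
  L3: h(935,378)=(935*31+378)%997=450 -> [450]
  root = 450 != target 513
Candidate B: set leaf[1] = 60 -> leaves = [87, 60, 37, 1, 14]
  L0: [87, 60, 37, 1, 14]
  L1: h(87,60)=(87*31+60)%997=763 h(37,1)=(37*31+1)%997=151 h(14,14)=(14*31+14)%997=448 -> [763, 151, 448]
  L2: h(763,151)=(763*31+151)%997=873 h(448,448)=(448*31+448)%997=378 -> [873, 378]
  L3: h(873,378)=(873*31+378)%997=522 -> [522]
  root = 522 != target 513
Candidate C: set leaf[4] = 55 -> leaves = [87, 91, 37, 1, 55]
  L0: [87, 91, 37, 1, 55]
  L1: h(87,91)=(87*31+91)%997=794 h(37,1)=(37*31+1)%997=151 h(55,55)=(55*31+55)%997=763 -> [794, 151, 763]
  L2: h(794,151)=(794*31+151)%997=837 h(763,763)=(763*31+763)%997=488 -> [837, 488]
  L3: h(837,488)=(837*31+488)%997=513 -> [513]
  root = 513 == target 513  ** MATCH **
Candidate D: set leaf[2] = 1 -> leaves = [87, 91, 1, 1, 14]
  L0: [87, 91, 1, 1, 14]
  L1: h(87,91)=(87*31+91)%997=794 h(1,1)=(1*31+1)%997=32 h(14,14)=(14*31+14)%997=448 -> [794, 32, 448]
  L2: h(794,32)=(794*31+32)%997=718 h(448,448)=(448*31+448)%997=378 -> [718, 378]
  L3: h(718,378)=(718*31+378)%997=702 -> [702]
  root = 702 != target 513
Candidate C produces the target root.

Answer: C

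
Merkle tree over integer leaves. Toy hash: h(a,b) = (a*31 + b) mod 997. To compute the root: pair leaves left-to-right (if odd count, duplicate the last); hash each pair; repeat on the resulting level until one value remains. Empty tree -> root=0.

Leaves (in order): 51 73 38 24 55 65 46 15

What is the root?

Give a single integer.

Answer: 131

Derivation:
L0: [51, 73, 38, 24, 55, 65, 46, 15]
L1: h(51,73)=(51*31+73)%997=657 h(38,24)=(38*31+24)%997=205 h(55,65)=(55*31+65)%997=773 h(46,15)=(46*31+15)%997=444 -> [657, 205, 773, 444]
L2: h(657,205)=(657*31+205)%997=632 h(773,444)=(773*31+444)%997=479 -> [632, 479]
L3: h(632,479)=(632*31+479)%997=131 -> [131]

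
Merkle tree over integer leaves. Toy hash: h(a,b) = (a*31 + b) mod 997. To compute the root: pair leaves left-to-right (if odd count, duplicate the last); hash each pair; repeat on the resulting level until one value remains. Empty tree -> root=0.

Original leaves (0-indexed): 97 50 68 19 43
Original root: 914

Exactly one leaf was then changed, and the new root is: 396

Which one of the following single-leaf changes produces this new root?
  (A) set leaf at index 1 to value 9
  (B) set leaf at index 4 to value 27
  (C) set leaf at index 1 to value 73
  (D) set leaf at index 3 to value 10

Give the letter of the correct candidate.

Answer: A

Derivation:
Original leaves: [97, 50, 68, 19, 43]
Target new root: 396
Try each candidate change and compute the resulting root:
Candidate A: set leaf[1] = 9 -> leaves = [97, 9, 68, 19, 43]
  L0: [97, 9, 68, 19, 43]
  L1: h(97,9)=(97*31+9)%997=25 h(68,19)=(68*31+19)%997=133 h(43,43)=(43*31+43)%997=379 -> [25, 133, 379]
  L2: h(25,133)=(25*31+133)%997=908 h(379,379)=(379*31+379)%997=164 -> [908, 164]
  L3: h(908,164)=(908*31+164)%997=396 -> [396]
  root = 396 == target 396  ** MATCH **
Candidate B: set leaf[4] = 27 -> leaves = [97, 50, 68, 19, 27]
  L0: [97, 50, 68, 19, 27]
  L1: h(97,50)=(97*31+50)%997=66 h(68,19)=(68*31+19)%997=133 h(27,27)=(27*31+27)%997=864 -> [66, 133, 864]
  L2: h(66,133)=(66*31+133)%997=185 h(864,864)=(864*31+864)%997=729 -> [185, 729]
  L3: h(185,729)=(185*31+729)%997=482 -> [482]
  root = 482 != target 396
Candidate C: set leaf[1] = 73 -> leaves = [97, 73, 68, 19, 43]
  L0: [97, 73, 68, 19, 43]
  L1: h(97,73)=(97*31+73)%997=89 h(68,19)=(68*31+19)%997=133 h(43,43)=(43*31+43)%997=379 -> [89, 133, 379]
  L2: h(89,133)=(89*31+133)%997=898 h(379,379)=(379*31+379)%997=164 -> [898, 164]
  L3: h(898,164)=(898*31+164)%997=86 -> [86]
  root = 86 != target 396
Candidate D: set leaf[3] = 10 -> leaves = [97, 50, 68, 10, 43]
  L0: [97, 50, 68, 10, 43]
  L1: h(97,50)=(97*31+50)%997=66 h(68,10)=(68*31+10)%997=124 h(43,43)=(43*31+43)%997=379 -> [66, 124, 379]
  L2: h(66,124)=(66*31+124)%997=176 h(379,379)=(379*31+379)%997=164 -> [176, 164]
  L3: h(176,164)=(176*31+164)%997=635 -> [635]
  root = 635 != target 396
Candidate A produces the target root.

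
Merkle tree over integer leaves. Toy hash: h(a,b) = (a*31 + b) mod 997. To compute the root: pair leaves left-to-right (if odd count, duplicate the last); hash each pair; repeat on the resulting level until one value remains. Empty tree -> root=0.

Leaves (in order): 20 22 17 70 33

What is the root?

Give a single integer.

Answer: 274

Derivation:
L0: [20, 22, 17, 70, 33]
L1: h(20,22)=(20*31+22)%997=642 h(17,70)=(17*31+70)%997=597 h(33,33)=(33*31+33)%997=59 -> [642, 597, 59]
L2: h(642,597)=(642*31+597)%997=559 h(59,59)=(59*31+59)%997=891 -> [559, 891]
L3: h(559,891)=(559*31+891)%997=274 -> [274]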